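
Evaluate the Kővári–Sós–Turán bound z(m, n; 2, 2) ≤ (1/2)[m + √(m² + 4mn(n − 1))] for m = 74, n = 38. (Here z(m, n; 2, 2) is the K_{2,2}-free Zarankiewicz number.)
z(74, 38; 2, 2) ≤ (1/2)[74 + √(74² + 4·74·38·37)] = (1/2)[74 + √421652] = 361.6737

Kővári–Sós–Turán: let r_1, ..., r_74 be the row sums and z = Σ r_i the total number of 1s. Each pair of columns can share at most one row with both entries 1 (else a 2×2 all-ones block appears), so Σ_i C(r_i, 2) ≤ C(38, 2) = 703. By convexity Σ_i C(r_i, 2) ≥ 74·C(z/74, 2) = z(z − 74)/(2·74), giving z² − 74z − 74·38·37 ≤ 0 and hence z ≤ (1/2)[74 + √(5476 + 4·104044)] = (1/2)[74 + √421652] ≈ (1/2)(74 + 649.3474) = 361.6737.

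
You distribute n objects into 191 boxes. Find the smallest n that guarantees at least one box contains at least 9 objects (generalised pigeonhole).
n = (9 − 1)·191 + 1 = 1529

By the generalised pigeonhole principle, to guarantee some box contains ≥ r objects we need more than (r − 1) · k objects total. Threshold: n = (r − 1) · k + 1. With r = 9 and k = 191: n = 8 · 191 + 1 = 1528 + 1 = 1529. For n = 1528 = 8 · 191, we can put exactly 8 objects in every box, avoiding 9 in any single one — so 1529 is tight.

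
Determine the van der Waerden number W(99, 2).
W(99, 2) = 99 + 1 = 100

A 2-term AP is any pair of integers, so a monochromatic 2-AP exists iff some colour is used at least twice. With 99 colours, the colouring i ↦ i on {1, ..., 99} uses each colour once, avoiding any monochromatic pair, so W(99, 2) > 99. For {1, ..., 100}, pigeonhole forces two integers of the same colour, which form a monochromatic 2-AP. Hence W(99, 2) = 100.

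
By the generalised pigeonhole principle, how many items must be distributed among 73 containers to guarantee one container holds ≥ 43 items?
n = (43 − 1)·73 + 1 = 3067

By the generalised pigeonhole principle, to guarantee some box contains ≥ r objects we need more than (r − 1) · k objects total. Threshold: n = (r − 1) · k + 1. With r = 43 and k = 73: n = 42 · 73 + 1 = 3066 + 1 = 3067. For n = 3066 = 42 · 73, we can put exactly 42 objects in every box, avoiding 43 in any single one — so 3067 is tight.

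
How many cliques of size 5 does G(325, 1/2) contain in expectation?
E[# K_5] = C(325, 5) · (1/2)^C(5, 2) = 29296150065 / 2^10 ≈ 28609521.547852

For each 5-subset S of vertices (there are C(325, 5) = 29296150065 such S), let X_S = 1 if S induces a K_5 (all C(5, 2) = 10 edges present). Then P(X_S = 1) = (1/2)^10 = 1/1024. By linearity of expectation, E[# K_5] = C(325, 5) · (1/2)^10 = 29296150065 / 1024 ≈ 28609521.547852.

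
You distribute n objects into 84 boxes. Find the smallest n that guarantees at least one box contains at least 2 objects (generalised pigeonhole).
n = (2 − 1)·84 + 1 = 85

By the generalised pigeonhole principle, to guarantee some box contains ≥ r objects we need more than (r − 1) · k objects total. Threshold: n = (r − 1) · k + 1. With r = 2 and k = 84: n = 1 · 84 + 1 = 84 + 1 = 85. For n = 84 = 1 · 84, we can put exactly 1 objects in every box, avoiding 2 in any single one — so 85 is tight.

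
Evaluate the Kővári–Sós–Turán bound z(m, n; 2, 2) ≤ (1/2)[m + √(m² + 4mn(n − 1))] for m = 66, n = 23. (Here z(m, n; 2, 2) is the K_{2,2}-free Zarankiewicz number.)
z(66, 23; 2, 2) ≤ (1/2)[66 + √(66² + 4·66·23·22)] = (1/2)[66 + √137940] = 218.7014

Kővári–Sós–Turán: let r_1, ..., r_66 be the row sums and z = Σ r_i the total number of 1s. Each pair of columns can share at most one row with both entries 1 (else a 2×2 all-ones block appears), so Σ_i C(r_i, 2) ≤ C(23, 2) = 253. By convexity Σ_i C(r_i, 2) ≥ 66·C(z/66, 2) = z(z − 66)/(2·66), giving z² − 66z − 66·23·22 ≤ 0 and hence z ≤ (1/2)[66 + √(4356 + 4·33396)] = (1/2)[66 + √137940] ≈ (1/2)(66 + 371.4027) = 218.7014.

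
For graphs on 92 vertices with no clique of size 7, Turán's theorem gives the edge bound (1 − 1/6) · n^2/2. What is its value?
Turán density bound = (5/6) · 92^2/2 = 10580/3 ≈ 3526.6667

Turán's theorem: ex(n, K_{r+1}) is achieved by the complete r-partite Turán graph T(n, r) with parts as balanced as possible, and is at most (1 − 1/r) · n^2/2. For r = 6, n = 92: the density bound is (5/6) · 8464/2 = 10580/3 ≈ 3526.6667. The integer-valued extremum is e(T(92, 6)) = 3526, which is strictly less than the density bound 10580/3 since 6 ∤ 92 (the parts of T(92, 6) cannot all be equal).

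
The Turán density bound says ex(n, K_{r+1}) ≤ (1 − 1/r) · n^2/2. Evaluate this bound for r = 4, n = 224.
Turán density bound = (3/4) · 224^2/2 = 18816

Turán's theorem: ex(n, K_{r+1}) is achieved by the complete r-partite Turán graph T(n, r) with parts as balanced as possible, and is at most (1 − 1/r) · n^2/2. For r = 4, n = 224: the density bound is (3/4) · 50176/2 = 18816. Since 4 ∣ 224, the Turán graph T(224, 4) has parts of equal size 56, and its edge count e(T(224, 4)) = 18816 attains the density bound exactly.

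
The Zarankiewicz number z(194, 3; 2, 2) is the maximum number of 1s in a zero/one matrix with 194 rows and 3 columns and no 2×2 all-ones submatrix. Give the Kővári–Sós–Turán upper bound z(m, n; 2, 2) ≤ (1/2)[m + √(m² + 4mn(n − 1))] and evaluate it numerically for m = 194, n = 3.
z(194, 3; 2, 2) ≤ (1/2)[194 + √(194² + 4·194·3·2)] = (1/2)[194 + √42292] = 199.8251

Kővári–Sós–Turán: let r_1, ..., r_194 be the row sums and z = Σ r_i the total number of 1s. Each pair of columns can share at most one row with both entries 1 (else a 2×2 all-ones block appears), so Σ_i C(r_i, 2) ≤ C(3, 2) = 3. By convexity Σ_i C(r_i, 2) ≥ 194·C(z/194, 2) = z(z − 194)/(2·194), giving z² − 194z − 194·3·2 ≤ 0 and hence z ≤ (1/2)[194 + √(37636 + 4·1164)] = (1/2)[194 + √42292] ≈ (1/2)(194 + 205.6502) = 199.8251.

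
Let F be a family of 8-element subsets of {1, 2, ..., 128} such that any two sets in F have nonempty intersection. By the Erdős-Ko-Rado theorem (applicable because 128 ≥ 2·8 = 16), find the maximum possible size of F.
max |F| = C(127, 7) = 89356415775

The Erdős-Ko-Rado theorem states: for n ≥ 2k, an intersecting family of k-subsets of an n-element set has size at most C(n − 1, k − 1), with equality for 'star' families {A ⊆ [n] : |A| = k, i ∈ A} (fix an element i). For n = 128, k = 8: C(127, 7) = 89356415775.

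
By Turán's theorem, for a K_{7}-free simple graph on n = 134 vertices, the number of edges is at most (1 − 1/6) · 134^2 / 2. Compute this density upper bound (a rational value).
Turán density bound = (5/6) · 134^2/2 = 22445/3 ≈ 7481.6667

Turán's theorem: ex(n, K_{r+1}) is achieved by the complete r-partite Turán graph T(n, r) with parts as balanced as possible, and is at most (1 − 1/r) · n^2/2. For r = 6, n = 134: the density bound is (5/6) · 17956/2 = 22445/3 ≈ 7481.6667. The integer-valued extremum is e(T(134, 6)) = 7481, which is strictly less than the density bound 22445/3 since 6 ∤ 134 (the parts of T(134, 6) cannot all be equal).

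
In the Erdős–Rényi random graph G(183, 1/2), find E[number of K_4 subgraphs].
E[# K_4] = C(183, 4) · (1/2)^C(4, 2) = 45212895 / 2^6 = 706451.484375

For each 4-subset S of vertices (there are C(183, 4) = 45212895 such S), let X_S = 1 if S induces a K_4 (all C(4, 2) = 6 edges present). Then P(X_S = 1) = (1/2)^6 = 1/64. By linearity of expectation, E[# K_4] = C(183, 4) · (1/2)^6 = 45212895 / 64 = 706451.484375.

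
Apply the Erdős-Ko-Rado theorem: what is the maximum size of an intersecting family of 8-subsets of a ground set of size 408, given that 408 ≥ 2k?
max |F| = C(407, 7) = 348499184786181

Erdős-Ko-Rado (1961): when n ≥ 2k, max |F| = C(n−1, k−1). The bound is attained by the star {A : i ∈ A} for any fixed i ∈ [n]. Here C(408−1, 8−1) = C(407, 7) = 348499184786181.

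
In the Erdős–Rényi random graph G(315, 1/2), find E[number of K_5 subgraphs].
E[# K_5] = C(315, 5) · (1/2)^C(5, 2) = 25033309938 / 2^10 = 12516654969/512 ≈ 24446591.736328

For each 5-subset S of vertices (there are C(315, 5) = 25033309938 such S), let X_S = 1 if S induces a K_5 (all C(5, 2) = 10 edges present). Then P(X_S = 1) = (1/2)^10 = 1/1024. By linearity of expectation, E[# K_5] = C(315, 5) · (1/2)^10 = 25033309938 / 1024 = 12516654969/512 ≈ 24446591.736328.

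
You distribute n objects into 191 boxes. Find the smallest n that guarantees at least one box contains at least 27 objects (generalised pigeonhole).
n = (27 − 1)·191 + 1 = 4967

By the generalised pigeonhole principle, to guarantee some box contains ≥ r objects we need more than (r − 1) · k objects total. Threshold: n = (r − 1) · k + 1. With r = 27 and k = 191: n = 26 · 191 + 1 = 4966 + 1 = 4967. For n = 4966 = 26 · 191, we can put exactly 26 objects in every box, avoiding 27 in any single one — so 4967 is tight.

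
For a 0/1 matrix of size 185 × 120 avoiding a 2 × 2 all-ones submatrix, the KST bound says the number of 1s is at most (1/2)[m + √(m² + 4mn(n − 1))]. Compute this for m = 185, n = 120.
z(185, 120; 2, 2) ≤ (1/2)[185 + √(185² + 4·185·120·119)] = (1/2)[185 + √10601425] = 1720.4915

Kővári–Sós–Turán: let r_1, ..., r_185 be the row sums and z = Σ r_i the total number of 1s. Each pair of columns can share at most one row with both entries 1 (else a 2×2 all-ones block appears), so Σ_i C(r_i, 2) ≤ C(120, 2) = 7140. By convexity Σ_i C(r_i, 2) ≥ 185·C(z/185, 2) = z(z − 185)/(2·185), giving z² − 185z − 185·120·119 ≤ 0 and hence z ≤ (1/2)[185 + √(34225 + 4·2641800)] = (1/2)[185 + √10601425] ≈ (1/2)(185 + 3255.983) = 1720.4915.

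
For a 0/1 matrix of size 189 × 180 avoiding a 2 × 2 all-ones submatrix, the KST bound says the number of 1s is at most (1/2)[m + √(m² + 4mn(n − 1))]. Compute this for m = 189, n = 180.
z(189, 180; 2, 2) ≤ (1/2)[189 + √(189² + 4·189·180·179)] = (1/2)[189 + √24394041] = 2564.0162

Kővári–Sós–Turán: let r_1, ..., r_189 be the row sums and z = Σ r_i the total number of 1s. Each pair of columns can share at most one row with both entries 1 (else a 2×2 all-ones block appears), so Σ_i C(r_i, 2) ≤ C(180, 2) = 16110. By convexity Σ_i C(r_i, 2) ≥ 189·C(z/189, 2) = z(z − 189)/(2·189), giving z² − 189z − 189·180·179 ≤ 0 and hence z ≤ (1/2)[189 + √(35721 + 4·6089580)] = (1/2)[189 + √24394041] ≈ (1/2)(189 + 4939.0324) = 2564.0162.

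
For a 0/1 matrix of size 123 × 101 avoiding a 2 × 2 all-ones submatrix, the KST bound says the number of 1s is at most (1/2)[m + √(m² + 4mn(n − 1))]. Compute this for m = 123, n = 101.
z(123, 101; 2, 2) ≤ (1/2)[123 + √(123² + 4·123·101·100)] = (1/2)[123 + √4984329] = 1177.7805

Kővári–Sós–Turán: let r_1, ..., r_123 be the row sums and z = Σ r_i the total number of 1s. Each pair of columns can share at most one row with both entries 1 (else a 2×2 all-ones block appears), so Σ_i C(r_i, 2) ≤ C(101, 2) = 5050. By convexity Σ_i C(r_i, 2) ≥ 123·C(z/123, 2) = z(z − 123)/(2·123), giving z² − 123z − 123·101·100 ≤ 0 and hence z ≤ (1/2)[123 + √(15129 + 4·1242300)] = (1/2)[123 + √4984329] ≈ (1/2)(123 + 2232.5611) = 1177.7805.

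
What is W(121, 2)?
W(121, 2) = 121 + 1 = 122

A 2-term AP is any pair of integers, so a monochromatic 2-AP exists iff some colour is used at least twice. With 121 colours, the colouring i ↦ i on {1, ..., 121} uses each colour once, avoiding any monochromatic pair, so W(121, 2) > 121. For {1, ..., 122}, pigeonhole forces two integers of the same colour, which form a monochromatic 2-AP. Hence W(121, 2) = 122.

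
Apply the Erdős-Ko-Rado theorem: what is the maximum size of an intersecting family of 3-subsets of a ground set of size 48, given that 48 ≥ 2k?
max |F| = C(47, 2) = 1081

The Erdős-Ko-Rado theorem states: for n ≥ 2k, an intersecting family of k-subsets of an n-element set has size at most C(n − 1, k − 1), with equality for 'star' families {A ⊆ [n] : |A| = k, i ∈ A} (fix an element i). For n = 48, k = 3: C(47, 2) = 1081.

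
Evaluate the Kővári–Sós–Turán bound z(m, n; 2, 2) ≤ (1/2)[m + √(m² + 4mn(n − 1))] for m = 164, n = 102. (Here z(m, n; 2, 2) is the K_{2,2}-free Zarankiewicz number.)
z(164, 102; 2, 2) ≤ (1/2)[164 + √(164² + 4·164·102·101)] = (1/2)[164 + √6785008] = 1384.4024

Kővári–Sós–Turán: let r_1, ..., r_164 be the row sums and z = Σ r_i the total number of 1s. Each pair of columns can share at most one row with both entries 1 (else a 2×2 all-ones block appears), so Σ_i C(r_i, 2) ≤ C(102, 2) = 5151. By convexity Σ_i C(r_i, 2) ≥ 164·C(z/164, 2) = z(z − 164)/(2·164), giving z² − 164z − 164·102·101 ≤ 0 and hence z ≤ (1/2)[164 + √(26896 + 4·1689528)] = (1/2)[164 + √6785008] ≈ (1/2)(164 + 2604.8048) = 1384.4024.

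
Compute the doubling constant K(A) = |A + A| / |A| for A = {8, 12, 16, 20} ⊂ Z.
K = |A + A| / |A| = 7/4

Enumerate A + A = {a + b : a, b ∈ A}. With |A| = 4, there are |A|^2 = 16 ordered sum pairs; collecting distinct values, A + A = {16, 20, 24, 28, 32, 36, 40}, so |A + A| = 7. Thus K = 7/4. Here |A + A| = 2|A| − 1 = 7, the minimum possible — so K = 7/4 is minimal, which holds iff A is an arithmetic progression.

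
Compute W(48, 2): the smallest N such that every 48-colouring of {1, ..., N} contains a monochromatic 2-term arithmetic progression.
W(48, 2) = 48 + 1 = 49

A 2-term AP is any pair of integers, so a monochromatic 2-AP exists iff some colour is used at least twice. With 48 colours, the colouring i ↦ i on {1, ..., 48} uses each colour once, avoiding any monochromatic pair, so W(48, 2) > 48. For {1, ..., 49}, pigeonhole forces two integers of the same colour, which form a monochromatic 2-AP. Hence W(48, 2) = 49.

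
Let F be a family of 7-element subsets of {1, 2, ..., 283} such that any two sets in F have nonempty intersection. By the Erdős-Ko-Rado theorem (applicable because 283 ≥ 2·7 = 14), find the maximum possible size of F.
max |F| = C(282, 6) = 662078875542

Erdős-Ko-Rado (1961): when n ≥ 2k, max |F| = C(n−1, k−1). The bound is attained by the star {A : i ∈ A} for any fixed i ∈ [n]. Here C(283−1, 7−1) = C(282, 6) = 662078875542.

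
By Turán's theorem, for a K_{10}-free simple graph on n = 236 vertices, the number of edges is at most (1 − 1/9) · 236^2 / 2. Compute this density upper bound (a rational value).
Turán density bound = (8/9) · 236^2/2 = 222784/9 ≈ 24753.7778

Turán's theorem: ex(n, K_{r+1}) is achieved by the complete r-partite Turán graph T(n, r) with parts as balanced as possible, and is at most (1 − 1/r) · n^2/2. For r = 9, n = 236: the density bound is (8/9) · 55696/2 = 222784/9 ≈ 24753.7778. The integer-valued extremum is e(T(236, 9)) = 24753, which is strictly less than the density bound 222784/9 since 9 ∤ 236 (the parts of T(236, 9) cannot all be equal).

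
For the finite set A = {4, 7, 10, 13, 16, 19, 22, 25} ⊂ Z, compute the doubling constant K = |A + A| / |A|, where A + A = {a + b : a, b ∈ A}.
K = |A + A| / |A| = 15/8

Enumerate A + A = {a + b : a, b ∈ A}. With |A| = 8, there are |A|^2 = 64 ordered sum pairs; collecting distinct values, A + A = {8, 11, 14, 17, 20, 23, 26, 29, 32, 35, 38, 41, 44, 47, 50}, so |A + A| = 15. Thus K = 15/8. Here |A + A| = 2|A| − 1 = 15, the minimum possible — so K = 15/8 is minimal, which holds iff A is an arithmetic progression.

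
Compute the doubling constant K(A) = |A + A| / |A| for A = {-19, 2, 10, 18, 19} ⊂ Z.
K = |A + A| / |A| = 14/5

Enumerate A + A = {a + b : a, b ∈ A}. With |A| = 5, there are |A|^2 = 25 ordered sum pairs; collecting distinct values, A + A = {-38, -17, -9, -1, 0, 4, 12, 20, 21, 28, 29, 36, 37, 38}, so |A + A| = 14. Thus K = 14/5. For comparison, the minimum possible |A + A| over all 5-element sets is 2·5 − 1 = 9 (so min K = 9/5), attained only by arithmetic progressions.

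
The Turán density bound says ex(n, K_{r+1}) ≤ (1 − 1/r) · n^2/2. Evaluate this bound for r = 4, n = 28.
Turán density bound = (3/4) · 28^2/2 = 294

Turán's theorem: ex(n, K_{r+1}) is achieved by the complete r-partite Turán graph T(n, r) with parts as balanced as possible, and is at most (1 − 1/r) · n^2/2. For r = 4, n = 28: the density bound is (3/4) · 784/2 = 294. Since 4 ∣ 28, the Turán graph T(28, 4) has parts of equal size 7, and its edge count e(T(28, 4)) = 294 attains the density bound exactly.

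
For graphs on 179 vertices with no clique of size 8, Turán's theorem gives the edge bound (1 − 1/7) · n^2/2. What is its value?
Turán density bound = (6/7) · 179^2/2 = 96123/7 ≈ 13731.8571

Turán's theorem: ex(n, K_{r+1}) is achieved by the complete r-partite Turán graph T(n, r) with parts as balanced as possible, and is at most (1 − 1/r) · n^2/2. For r = 7, n = 179: the density bound is (6/7) · 32041/2 = 96123/7 ≈ 13731.8571. The integer-valued extremum is e(T(179, 7)) = 13731, which is strictly less than the density bound 96123/7 since 7 ∤ 179 (the parts of T(179, 7) cannot all be equal).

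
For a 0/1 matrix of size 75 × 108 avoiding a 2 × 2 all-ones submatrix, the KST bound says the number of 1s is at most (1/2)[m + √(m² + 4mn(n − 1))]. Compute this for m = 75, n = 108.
z(75, 108; 2, 2) ≤ (1/2)[75 + √(75² + 4·75·108·107)] = (1/2)[75 + √3472425] = 969.2222

Kővári–Sós–Turán: let r_1, ..., r_75 be the row sums and z = Σ r_i the total number of 1s. Each pair of columns can share at most one row with both entries 1 (else a 2×2 all-ones block appears), so Σ_i C(r_i, 2) ≤ C(108, 2) = 5778. By convexity Σ_i C(r_i, 2) ≥ 75·C(z/75, 2) = z(z − 75)/(2·75), giving z² − 75z − 75·108·107 ≤ 0 and hence z ≤ (1/2)[75 + √(5625 + 4·866700)] = (1/2)[75 + √3472425] ≈ (1/2)(75 + 1863.4444) = 969.2222.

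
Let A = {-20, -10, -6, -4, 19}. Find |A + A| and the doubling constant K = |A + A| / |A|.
K = |A + A| / |A| = 15/5 = 3

Enumerate A + A = {a + b : a, b ∈ A}. With |A| = 5, there are |A|^2 = 25 ordered sum pairs; collecting distinct values, A + A = {-40, -30, -26, -24, -20, -16, -14, -12, -10, -8, -1, 9, 13, 15, 38}, so |A + A| = 15. Thus K = 15/5 = 3. For comparison, the minimum possible |A + A| over all 5-element sets is 2·5 − 1 = 9 (so min K = 9/5), attained only by arithmetic progressions.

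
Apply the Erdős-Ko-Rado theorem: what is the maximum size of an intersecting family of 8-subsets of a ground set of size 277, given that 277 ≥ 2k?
max |F| = C(276, 7) = 22419525070800

The Erdős-Ko-Rado theorem states: for n ≥ 2k, an intersecting family of k-subsets of an n-element set has size at most C(n − 1, k − 1), with equality for 'star' families {A ⊆ [n] : |A| = k, i ∈ A} (fix an element i). For n = 277, k = 8: C(276, 7) = 22419525070800.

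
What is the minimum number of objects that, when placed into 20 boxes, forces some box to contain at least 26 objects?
n = (26 − 1)·20 + 1 = 501

By the generalised pigeonhole principle, to guarantee some box contains ≥ r objects we need more than (r − 1) · k objects total. Threshold: n = (r − 1) · k + 1. With r = 26 and k = 20: n = 25 · 20 + 1 = 500 + 1 = 501. For n = 500 = 25 · 20, we can put exactly 25 objects in every box, avoiding 26 in any single one — so 501 is tight.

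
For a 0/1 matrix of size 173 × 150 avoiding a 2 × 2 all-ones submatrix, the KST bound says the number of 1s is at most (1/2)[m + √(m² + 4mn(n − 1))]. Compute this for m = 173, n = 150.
z(173, 150; 2, 2) ≤ (1/2)[173 + √(173² + 4·173·150·149)] = (1/2)[173 + √15496129] = 2054.7561

Kővári–Sós–Turán: let r_1, ..., r_173 be the row sums and z = Σ r_i the total number of 1s. Each pair of columns can share at most one row with both entries 1 (else a 2×2 all-ones block appears), so Σ_i C(r_i, 2) ≤ C(150, 2) = 11175. By convexity Σ_i C(r_i, 2) ≥ 173·C(z/173, 2) = z(z − 173)/(2·173), giving z² − 173z − 173·150·149 ≤ 0 and hence z ≤ (1/2)[173 + √(29929 + 4·3866550)] = (1/2)[173 + √15496129] ≈ (1/2)(173 + 3936.5123) = 2054.7561.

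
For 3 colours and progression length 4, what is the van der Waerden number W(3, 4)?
W(3, 4) = 293

W(3, 4) = 293. The lower bound W(3, 4) > 292 comes from an explicit good 3-colouring of [1, 292]; the upper bound W(3, 4) ≤ 293 was verified by exhaustive search over 3-colourings of [1, 293].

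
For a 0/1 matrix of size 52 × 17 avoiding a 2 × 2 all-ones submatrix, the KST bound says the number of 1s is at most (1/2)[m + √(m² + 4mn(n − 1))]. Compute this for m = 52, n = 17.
z(52, 17; 2, 2) ≤ (1/2)[52 + √(52² + 4·52·17·16)] = (1/2)[52 + √59280] = 147.7374

Kővári–Sós–Turán: let r_1, ..., r_52 be the row sums and z = Σ r_i the total number of 1s. Each pair of columns can share at most one row with both entries 1 (else a 2×2 all-ones block appears), so Σ_i C(r_i, 2) ≤ C(17, 2) = 136. By convexity Σ_i C(r_i, 2) ≥ 52·C(z/52, 2) = z(z − 52)/(2·52), giving z² − 52z − 52·17·16 ≤ 0 and hence z ≤ (1/2)[52 + √(2704 + 4·14144)] = (1/2)[52 + √59280] ≈ (1/2)(52 + 243.4748) = 147.7374.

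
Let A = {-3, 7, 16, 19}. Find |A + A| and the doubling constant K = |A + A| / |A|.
K = |A + A| / |A| = 10/4 = 5/2

Enumerate A + A = {a + b : a, b ∈ A}. With |A| = 4, there are |A|^2 = 16 ordered sum pairs; collecting distinct values, A + A = {-6, 4, 13, 14, 16, 23, 26, 32, 35, 38}, so |A + A| = 10. Thus K = 10/4 = 5/2. For comparison, the minimum possible |A + A| over all 4-element sets is 2·4 − 1 = 7 (so min K = 7/4), attained only by arithmetic progressions.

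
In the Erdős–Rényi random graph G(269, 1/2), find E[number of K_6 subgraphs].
E[# K_6] = C(269, 6) · (1/2)^C(6, 2) = 497504801332 / 2^15 = 124376200333/8192 ≈ 15182641.642212

For each 6-subset S of vertices (there are C(269, 6) = 497504801332 such S), let X_S = 1 if S induces a K_6 (all C(6, 2) = 15 edges present). Then P(X_S = 1) = (1/2)^15 = 1/32768. By linearity of expectation, E[# K_6] = C(269, 6) · (1/2)^15 = 497504801332 / 32768 = 124376200333/8192 ≈ 15182641.642212.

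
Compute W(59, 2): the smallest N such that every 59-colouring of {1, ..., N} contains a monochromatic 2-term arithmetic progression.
W(59, 2) = 59 + 1 = 60

A 2-term AP is any pair of integers, so a monochromatic 2-AP exists iff some colour is used at least twice. With 59 colours, the colouring i ↦ i on {1, ..., 59} uses each colour once, avoiding any monochromatic pair, so W(59, 2) > 59. For {1, ..., 60}, pigeonhole forces two integers of the same colour, which form a monochromatic 2-AP. Hence W(59, 2) = 60.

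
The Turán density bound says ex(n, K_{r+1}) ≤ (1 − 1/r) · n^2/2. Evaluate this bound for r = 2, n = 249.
Turán density bound = (1/2) · 249^2/2 = 62001/4 ≈ 15500.25

Turán's theorem: ex(n, K_{r+1}) is achieved by the complete r-partite Turán graph T(n, r) with parts as balanced as possible, and is at most (1 − 1/r) · n^2/2. For r = 2, n = 249: the density bound is (1/2) · 62001/2 = 62001/4 ≈ 15500.25. The integer-valued extremum is e(T(249, 2)) = 15500, which is strictly less than the density bound 62001/4 since 2 ∤ 249 (the parts of T(249, 2) cannot all be equal).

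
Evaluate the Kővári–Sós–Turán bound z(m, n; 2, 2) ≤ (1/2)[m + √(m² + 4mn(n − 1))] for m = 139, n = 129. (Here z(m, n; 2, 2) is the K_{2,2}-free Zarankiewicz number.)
z(139, 129; 2, 2) ≤ (1/2)[139 + √(139² + 4·139·129·128)] = (1/2)[139 + √9199993] = 1586.0745

Kővári–Sós–Turán: let r_1, ..., r_139 be the row sums and z = Σ r_i the total number of 1s. Each pair of columns can share at most one row with both entries 1 (else a 2×2 all-ones block appears), so Σ_i C(r_i, 2) ≤ C(129, 2) = 8256. By convexity Σ_i C(r_i, 2) ≥ 139·C(z/139, 2) = z(z − 139)/(2·139), giving z² − 139z − 139·129·128 ≤ 0 and hence z ≤ (1/2)[139 + √(19321 + 4·2295168)] = (1/2)[139 + √9199993] ≈ (1/2)(139 + 3033.149) = 1586.0745.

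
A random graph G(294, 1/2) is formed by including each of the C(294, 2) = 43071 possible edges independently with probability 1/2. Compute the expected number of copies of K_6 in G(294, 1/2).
E[# K_6] = C(294, 6) · (1/2)^C(6, 2) = 852028526377 / 2^15 ≈ 26001847.118439

For each 6-subset S of vertices (there are C(294, 6) = 852028526377 such S), let X_S = 1 if S induces a K_6 (all C(6, 2) = 15 edges present). Then P(X_S = 1) = (1/2)^15 = 1/32768. By linearity of expectation, E[# K_6] = C(294, 6) · (1/2)^15 = 852028526377 / 32768 ≈ 26001847.118439.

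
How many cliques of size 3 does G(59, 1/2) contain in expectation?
E[# K_3] = C(59, 3) · (1/2)^C(3, 2) = 32509 / 2^3 = 4063.625

For each 3-subset S of vertices (there are C(59, 3) = 32509 such S), let X_S = 1 if S induces a K_3 (all C(3, 2) = 3 edges present). Then P(X_S = 1) = (1/2)^3 = 1/8. By linearity of expectation, E[# K_3] = C(59, 3) · (1/2)^3 = 32509 / 8 = 4063.625.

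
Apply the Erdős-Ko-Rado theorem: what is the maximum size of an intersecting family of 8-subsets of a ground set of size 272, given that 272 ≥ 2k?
max |F| = C(271, 7) = 19698282637155

The Erdős-Ko-Rado theorem states: for n ≥ 2k, an intersecting family of k-subsets of an n-element set has size at most C(n − 1, k − 1), with equality for 'star' families {A ⊆ [n] : |A| = k, i ∈ A} (fix an element i). For n = 272, k = 8: C(271, 7) = 19698282637155.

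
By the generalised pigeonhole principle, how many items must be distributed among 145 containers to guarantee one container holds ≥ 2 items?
n = (2 − 1)·145 + 1 = 146

By the generalised pigeonhole principle, to guarantee some box contains ≥ r objects we need more than (r − 1) · k objects total. Threshold: n = (r − 1) · k + 1. With r = 2 and k = 145: n = 1 · 145 + 1 = 145 + 1 = 146. For n = 145 = 1 · 145, we can put exactly 1 objects in every box, avoiding 2 in any single one — so 146 is tight.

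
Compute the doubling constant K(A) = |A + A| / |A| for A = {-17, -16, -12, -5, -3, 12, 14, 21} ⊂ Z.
K = |A + A| / |A| = 34/8 = 17/4

Enumerate A + A = {a + b : a, b ∈ A}. With |A| = 8, there are |A|^2 = 64 ordered sum pairs; collecting distinct values, A + A = {-34, -33, -32, -29, -28, -24, -22, -21, -20, -19, -17, -15, -10, -8, -6, -5, -4, -3, -2, 0, 2, 4, 5, 7, 9, 11, 16, 18, 24, 26, 28, 33, 35, 42}, so |A + A| = 34. Thus K = 34/8 = 17/4. For comparison, the minimum possible |A + A| over all 8-element sets is 2·8 − 1 = 15 (so min K = 15/8), attained only by arithmetic progressions.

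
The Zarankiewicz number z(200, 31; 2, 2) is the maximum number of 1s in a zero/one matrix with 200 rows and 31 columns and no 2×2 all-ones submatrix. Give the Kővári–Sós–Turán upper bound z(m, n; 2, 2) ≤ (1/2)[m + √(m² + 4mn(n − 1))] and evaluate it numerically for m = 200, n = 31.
z(200, 31; 2, 2) ≤ (1/2)[200 + √(200² + 4·200·31·30)] = (1/2)[200 + √784000] = 542.7189

Kővári–Sós–Turán: let r_1, ..., r_200 be the row sums and z = Σ r_i the total number of 1s. Each pair of columns can share at most one row with both entries 1 (else a 2×2 all-ones block appears), so Σ_i C(r_i, 2) ≤ C(31, 2) = 465. By convexity Σ_i C(r_i, 2) ≥ 200·C(z/200, 2) = z(z − 200)/(2·200), giving z² − 200z − 200·31·30 ≤ 0 and hence z ≤ (1/2)[200 + √(40000 + 4·186000)] = (1/2)[200 + √784000] ≈ (1/2)(200 + 885.4377) = 542.7189.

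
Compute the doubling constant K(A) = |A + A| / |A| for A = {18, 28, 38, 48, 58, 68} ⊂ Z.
K = |A + A| / |A| = 11/6

Enumerate A + A = {a + b : a, b ∈ A}. With |A| = 6, there are |A|^2 = 36 ordered sum pairs; collecting distinct values, A + A = {36, 46, 56, 66, 76, 86, 96, 106, 116, 126, 136}, so |A + A| = 11. Thus K = 11/6. Here |A + A| = 2|A| − 1 = 11, the minimum possible — so K = 11/6 is minimal, which holds iff A is an arithmetic progression.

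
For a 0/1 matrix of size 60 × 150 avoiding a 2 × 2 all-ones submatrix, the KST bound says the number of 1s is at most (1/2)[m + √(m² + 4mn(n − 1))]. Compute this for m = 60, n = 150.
z(60, 150; 2, 2) ≤ (1/2)[60 + √(60² + 4·60·150·149)] = (1/2)[60 + √5367600] = 1188.4041

Kővári–Sós–Turán: let r_1, ..., r_60 be the row sums and z = Σ r_i the total number of 1s. Each pair of columns can share at most one row with both entries 1 (else a 2×2 all-ones block appears), so Σ_i C(r_i, 2) ≤ C(150, 2) = 11175. By convexity Σ_i C(r_i, 2) ≥ 60·C(z/60, 2) = z(z − 60)/(2·60), giving z² − 60z − 60·150·149 ≤ 0 and hence z ≤ (1/2)[60 + √(3600 + 4·1341000)] = (1/2)[60 + √5367600] ≈ (1/2)(60 + 2316.8081) = 1188.4041.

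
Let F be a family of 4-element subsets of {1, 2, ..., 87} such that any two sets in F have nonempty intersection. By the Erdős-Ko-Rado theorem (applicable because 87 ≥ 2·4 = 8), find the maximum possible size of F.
max |F| = C(86, 3) = 102340

Erdős-Ko-Rado (1961): when n ≥ 2k, max |F| = C(n−1, k−1). The bound is attained by the star {A : i ∈ A} for any fixed i ∈ [n]. Here C(87−1, 4−1) = C(86, 3) = 102340.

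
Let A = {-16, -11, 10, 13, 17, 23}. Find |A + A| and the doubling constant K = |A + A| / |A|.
K = |A + A| / |A| = 21/6 = 7/2

Enumerate A + A = {a + b : a, b ∈ A}. With |A| = 6, there are |A|^2 = 36 ordered sum pairs; collecting distinct values, A + A = {-32, -27, -22, -6, -3, -1, 1, 2, 6, 7, 12, 20, 23, 26, 27, 30, 33, 34, 36, 40, 46}, so |A + A| = 21. Thus K = 21/6 = 7/2. For comparison, the minimum possible |A + A| over all 6-element sets is 2·6 − 1 = 11 (so min K = 11/6), attained only by arithmetic progressions.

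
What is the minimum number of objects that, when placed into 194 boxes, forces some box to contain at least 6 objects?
n = (6 − 1)·194 + 1 = 971

By the generalised pigeonhole principle, to guarantee some box contains ≥ r objects we need more than (r − 1) · k objects total. Threshold: n = (r − 1) · k + 1. With r = 6 and k = 194: n = 5 · 194 + 1 = 970 + 1 = 971. For n = 970 = 5 · 194, we can put exactly 5 objects in every box, avoiding 6 in any single one — so 971 is tight.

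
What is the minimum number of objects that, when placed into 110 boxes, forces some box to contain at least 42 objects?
n = (42 − 1)·110 + 1 = 4511

By the generalised pigeonhole principle, to guarantee some box contains ≥ r objects we need more than (r − 1) · k objects total. Threshold: n = (r − 1) · k + 1. With r = 42 and k = 110: n = 41 · 110 + 1 = 4510 + 1 = 4511. For n = 4510 = 41 · 110, we can put exactly 41 objects in every box, avoiding 42 in any single one — so 4511 is tight.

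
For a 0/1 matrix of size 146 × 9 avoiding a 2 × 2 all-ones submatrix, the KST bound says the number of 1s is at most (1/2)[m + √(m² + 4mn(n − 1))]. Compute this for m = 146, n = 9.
z(146, 9; 2, 2) ≤ (1/2)[146 + √(146² + 4·146·9·8)] = (1/2)[146 + √63364] = 198.861

Kővári–Sós–Turán: let r_1, ..., r_146 be the row sums and z = Σ r_i the total number of 1s. Each pair of columns can share at most one row with both entries 1 (else a 2×2 all-ones block appears), so Σ_i C(r_i, 2) ≤ C(9, 2) = 36. By convexity Σ_i C(r_i, 2) ≥ 146·C(z/146, 2) = z(z − 146)/(2·146), giving z² − 146z − 146·9·8 ≤ 0 and hence z ≤ (1/2)[146 + √(21316 + 4·10512)] = (1/2)[146 + √63364] ≈ (1/2)(146 + 251.7221) = 198.861.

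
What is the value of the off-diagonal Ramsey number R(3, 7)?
R(3, 7) = 23

Lower bound: an explicit 2-colouring of K_{22} (typically a Paley-type or other structured construction) avoids a red K_3 and a blue K_7, showing R(3, 7) > 22.
Upper bound: the simple Erdős–Szekeres recurrence only gives R(3, 7) ≤ 25; the tight bound R(3, 7) ≤ 23 requires a sharper case analysis (or computer search) of 2-colourings of K_{23}.
Hence R(3, 7) = 23.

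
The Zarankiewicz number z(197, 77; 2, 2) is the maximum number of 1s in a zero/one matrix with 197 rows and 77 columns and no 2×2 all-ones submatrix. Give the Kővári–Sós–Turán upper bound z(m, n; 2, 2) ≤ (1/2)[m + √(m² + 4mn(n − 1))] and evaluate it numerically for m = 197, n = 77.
z(197, 77; 2, 2) ≤ (1/2)[197 + √(197² + 4·197·77·76)] = (1/2)[197 + √4650185] = 1176.7144

Kővári–Sós–Turán: let r_1, ..., r_197 be the row sums and z = Σ r_i the total number of 1s. Each pair of columns can share at most one row with both entries 1 (else a 2×2 all-ones block appears), so Σ_i C(r_i, 2) ≤ C(77, 2) = 2926. By convexity Σ_i C(r_i, 2) ≥ 197·C(z/197, 2) = z(z − 197)/(2·197), giving z² − 197z − 197·77·76 ≤ 0 and hence z ≤ (1/2)[197 + √(38809 + 4·1152844)] = (1/2)[197 + √4650185] ≈ (1/2)(197 + 2156.4288) = 1176.7144.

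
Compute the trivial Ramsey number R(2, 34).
R(2, 34) = 34

R(2, k) = k for all k ≥ 2: in a 2-colouring of K_k, either some edge is red (a red K_2) or all edges are blue (a blue K_k). And K_{33} coloured all-blue has no blue K_34, so R(2, 34) > 33. Hence R(2, 34) = 34.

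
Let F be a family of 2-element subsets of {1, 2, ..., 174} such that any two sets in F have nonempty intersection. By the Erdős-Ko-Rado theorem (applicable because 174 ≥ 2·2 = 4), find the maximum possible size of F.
max |F| = C(173, 1) = 173

Erdős-Ko-Rado (1961): when n ≥ 2k, max |F| = C(n−1, k−1). The bound is attained by the star {A : i ∈ A} for any fixed i ∈ [n]. Here C(174−1, 2−1) = C(173, 1) = 173.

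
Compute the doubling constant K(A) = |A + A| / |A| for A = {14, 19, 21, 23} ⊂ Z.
K = |A + A| / |A| = 9/4

Enumerate A + A = {a + b : a, b ∈ A}. With |A| = 4, there are |A|^2 = 16 ordered sum pairs; collecting distinct values, A + A = {28, 33, 35, 37, 38, 40, 42, 44, 46}, so |A + A| = 9. Thus K = 9/4. For comparison, the minimum possible |A + A| over all 4-element sets is 2·4 − 1 = 7 (so min K = 7/4), attained only by arithmetic progressions.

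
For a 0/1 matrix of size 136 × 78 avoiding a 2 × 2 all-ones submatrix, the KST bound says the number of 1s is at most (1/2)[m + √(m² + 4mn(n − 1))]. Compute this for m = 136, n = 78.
z(136, 78; 2, 2) ≤ (1/2)[136 + √(136² + 4·136·78·77)] = (1/2)[136 + √3285760] = 974.3333

Kővári–Sós–Turán: let r_1, ..., r_136 be the row sums and z = Σ r_i the total number of 1s. Each pair of columns can share at most one row with both entries 1 (else a 2×2 all-ones block appears), so Σ_i C(r_i, 2) ≤ C(78, 2) = 3003. By convexity Σ_i C(r_i, 2) ≥ 136·C(z/136, 2) = z(z − 136)/(2·136), giving z² − 136z − 136·78·77 ≤ 0 and hence z ≤ (1/2)[136 + √(18496 + 4·816816)] = (1/2)[136 + √3285760] ≈ (1/2)(136 + 1812.6665) = 974.3333.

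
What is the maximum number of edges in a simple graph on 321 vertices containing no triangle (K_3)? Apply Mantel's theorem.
ex(321, K_3) = ⌊321^2/4⌋ = 25760

Mantel (1907): a triangle-free graph on n vertices has at most ⌊n^2/4⌋ edges, with equality for the complete bipartite graph K_{⌊n/2⌋, ⌈n/2⌉}. For n = 321: ⌊321^2/4⌋ = ⌊103041/4⌋ = 25760. The extremal graph is K_{160, 161}, which has 160·161 = 25760 edges.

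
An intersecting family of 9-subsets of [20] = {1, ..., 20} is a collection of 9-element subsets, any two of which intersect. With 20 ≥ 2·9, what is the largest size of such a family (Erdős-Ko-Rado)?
max |F| = C(19, 8) = 75582

Erdős-Ko-Rado (1961): when n ≥ 2k, max |F| = C(n−1, k−1). The bound is attained by the star {A : i ∈ A} for any fixed i ∈ [n]. Here C(20−1, 9−1) = C(19, 8) = 75582.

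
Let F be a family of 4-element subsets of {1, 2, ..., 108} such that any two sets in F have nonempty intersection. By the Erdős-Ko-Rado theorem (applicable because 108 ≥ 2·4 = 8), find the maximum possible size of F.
max |F| = C(107, 3) = 198485

The Erdős-Ko-Rado theorem states: for n ≥ 2k, an intersecting family of k-subsets of an n-element set has size at most C(n − 1, k − 1), with equality for 'star' families {A ⊆ [n] : |A| = k, i ∈ A} (fix an element i). For n = 108, k = 4: C(107, 3) = 198485.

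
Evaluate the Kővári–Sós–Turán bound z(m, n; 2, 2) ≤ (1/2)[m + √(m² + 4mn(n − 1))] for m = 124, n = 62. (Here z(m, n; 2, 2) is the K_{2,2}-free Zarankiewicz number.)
z(124, 62; 2, 2) ≤ (1/2)[124 + √(124² + 4·124·62·61)] = (1/2)[124 + √1891248] = 749.6133

Kővári–Sós–Turán: let r_1, ..., r_124 be the row sums and z = Σ r_i the total number of 1s. Each pair of columns can share at most one row with both entries 1 (else a 2×2 all-ones block appears), so Σ_i C(r_i, 2) ≤ C(62, 2) = 1891. By convexity Σ_i C(r_i, 2) ≥ 124·C(z/124, 2) = z(z − 124)/(2·124), giving z² − 124z − 124·62·61 ≤ 0 and hence z ≤ (1/2)[124 + √(15376 + 4·468968)] = (1/2)[124 + √1891248] ≈ (1/2)(124 + 1375.2265) = 749.6133.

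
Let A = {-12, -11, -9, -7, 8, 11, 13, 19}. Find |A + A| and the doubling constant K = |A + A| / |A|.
K = |A + A| / |A| = 31/8

Enumerate A + A = {a + b : a, b ∈ A}. With |A| = 8, there are |A|^2 = 64 ordered sum pairs; collecting distinct values, A + A = {-24, -23, -22, -21, -20, -19, -18, -16, -14, -4, -3, -1, 0, 1, 2, 4, 6, 7, 8, 10, 12, 16, 19, 21, 22, 24, 26, 27, 30, 32, 38}, so |A + A| = 31. Thus K = 31/8. For comparison, the minimum possible |A + A| over all 8-element sets is 2·8 − 1 = 15 (so min K = 15/8), attained only by arithmetic progressions.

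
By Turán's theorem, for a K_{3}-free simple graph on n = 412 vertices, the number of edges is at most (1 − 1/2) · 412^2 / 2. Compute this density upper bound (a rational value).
Turán density bound = (1/2) · 412^2/2 = 42436

Turán's theorem: ex(n, K_{r+1}) is achieved by the complete r-partite Turán graph T(n, r) with parts as balanced as possible, and is at most (1 − 1/r) · n^2/2. For r = 2, n = 412: the density bound is (1/2) · 169744/2 = 42436. Since 2 ∣ 412, the Turán graph T(412, 2) has parts of equal size 206, and its edge count e(T(412, 2)) = 42436 attains the density bound exactly.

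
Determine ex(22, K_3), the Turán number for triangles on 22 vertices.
ex(22, K_3) = ⌊22^2/4⌋ = 121

Mantel (1907): a triangle-free graph on n vertices has at most ⌊n^2/4⌋ edges, with equality for the complete bipartite graph K_{⌊n/2⌋, ⌈n/2⌉}. For n = 22: ⌊22^2/4⌋ = ⌊484/4⌋ = 121. The extremal graph is K_{11, 11}, which has 11·11 = 121 edges.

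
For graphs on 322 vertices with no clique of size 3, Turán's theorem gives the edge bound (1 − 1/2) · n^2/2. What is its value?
Turán density bound = (1/2) · 322^2/2 = 25921

Turán's theorem: ex(n, K_{r+1}) is achieved by the complete r-partite Turán graph T(n, r) with parts as balanced as possible, and is at most (1 − 1/r) · n^2/2. For r = 2, n = 322: the density bound is (1/2) · 103684/2 = 25921. Since 2 ∣ 322, the Turán graph T(322, 2) has parts of equal size 161, and its edge count e(T(322, 2)) = 25921 attains the density bound exactly.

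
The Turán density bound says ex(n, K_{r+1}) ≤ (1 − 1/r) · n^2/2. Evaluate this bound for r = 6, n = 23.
Turán density bound = (5/6) · 23^2/2 = 2645/12 ≈ 220.4167

Turán's theorem: ex(n, K_{r+1}) is achieved by the complete r-partite Turán graph T(n, r) with parts as balanced as possible, and is at most (1 − 1/r) · n^2/2. For r = 6, n = 23: the density bound is (5/6) · 529/2 = 2645/12 ≈ 220.4167. The integer-valued extremum is e(T(23, 6)) = 220, which is strictly less than the density bound 2645/12 since 6 ∤ 23 (the parts of T(23, 6) cannot all be equal).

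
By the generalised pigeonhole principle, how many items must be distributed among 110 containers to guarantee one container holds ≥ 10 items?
n = (10 − 1)·110 + 1 = 991

By the generalised pigeonhole principle, to guarantee some box contains ≥ r objects we need more than (r − 1) · k objects total. Threshold: n = (r − 1) · k + 1. With r = 10 and k = 110: n = 9 · 110 + 1 = 990 + 1 = 991. For n = 990 = 9 · 110, we can put exactly 9 objects in every box, avoiding 10 in any single one — so 991 is tight.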